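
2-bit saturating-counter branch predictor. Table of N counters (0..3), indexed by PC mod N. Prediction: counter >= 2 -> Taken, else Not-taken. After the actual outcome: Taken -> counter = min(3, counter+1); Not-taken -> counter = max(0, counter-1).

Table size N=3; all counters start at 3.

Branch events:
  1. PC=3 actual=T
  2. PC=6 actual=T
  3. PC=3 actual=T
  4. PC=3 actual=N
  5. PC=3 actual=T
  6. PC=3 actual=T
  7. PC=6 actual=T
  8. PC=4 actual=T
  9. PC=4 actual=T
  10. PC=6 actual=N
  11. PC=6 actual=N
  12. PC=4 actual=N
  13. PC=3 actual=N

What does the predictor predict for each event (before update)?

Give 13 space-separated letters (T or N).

Answer: T T T T T T T T T T T T N

Derivation:
Ev 1: PC=3 idx=0 pred=T actual=T -> ctr[0]=3
Ev 2: PC=6 idx=0 pred=T actual=T -> ctr[0]=3
Ev 3: PC=3 idx=0 pred=T actual=T -> ctr[0]=3
Ev 4: PC=3 idx=0 pred=T actual=N -> ctr[0]=2
Ev 5: PC=3 idx=0 pred=T actual=T -> ctr[0]=3
Ev 6: PC=3 idx=0 pred=T actual=T -> ctr[0]=3
Ev 7: PC=6 idx=0 pred=T actual=T -> ctr[0]=3
Ev 8: PC=4 idx=1 pred=T actual=T -> ctr[1]=3
Ev 9: PC=4 idx=1 pred=T actual=T -> ctr[1]=3
Ev 10: PC=6 idx=0 pred=T actual=N -> ctr[0]=2
Ev 11: PC=6 idx=0 pred=T actual=N -> ctr[0]=1
Ev 12: PC=4 idx=1 pred=T actual=N -> ctr[1]=2
Ev 13: PC=3 idx=0 pred=N actual=N -> ctr[0]=0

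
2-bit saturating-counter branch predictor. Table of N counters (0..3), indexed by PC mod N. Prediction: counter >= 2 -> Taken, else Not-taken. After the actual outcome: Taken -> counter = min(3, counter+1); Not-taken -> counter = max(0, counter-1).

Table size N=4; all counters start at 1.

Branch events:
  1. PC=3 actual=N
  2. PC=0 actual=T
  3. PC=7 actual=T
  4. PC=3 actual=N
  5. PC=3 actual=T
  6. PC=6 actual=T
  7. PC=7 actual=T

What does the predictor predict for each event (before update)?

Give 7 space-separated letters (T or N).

Ev 1: PC=3 idx=3 pred=N actual=N -> ctr[3]=0
Ev 2: PC=0 idx=0 pred=N actual=T -> ctr[0]=2
Ev 3: PC=7 idx=3 pred=N actual=T -> ctr[3]=1
Ev 4: PC=3 idx=3 pred=N actual=N -> ctr[3]=0
Ev 5: PC=3 idx=3 pred=N actual=T -> ctr[3]=1
Ev 6: PC=6 idx=2 pred=N actual=T -> ctr[2]=2
Ev 7: PC=7 idx=3 pred=N actual=T -> ctr[3]=2

Answer: N N N N N N N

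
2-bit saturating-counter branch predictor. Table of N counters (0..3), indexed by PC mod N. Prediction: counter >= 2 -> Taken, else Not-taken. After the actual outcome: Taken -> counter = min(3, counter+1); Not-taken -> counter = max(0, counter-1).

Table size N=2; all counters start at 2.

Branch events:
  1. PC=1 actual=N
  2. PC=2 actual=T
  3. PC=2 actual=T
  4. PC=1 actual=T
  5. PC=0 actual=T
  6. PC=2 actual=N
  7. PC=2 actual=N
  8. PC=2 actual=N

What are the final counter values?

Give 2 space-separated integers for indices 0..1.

Ev 1: PC=1 idx=1 pred=T actual=N -> ctr[1]=1
Ev 2: PC=2 idx=0 pred=T actual=T -> ctr[0]=3
Ev 3: PC=2 idx=0 pred=T actual=T -> ctr[0]=3
Ev 4: PC=1 idx=1 pred=N actual=T -> ctr[1]=2
Ev 5: PC=0 idx=0 pred=T actual=T -> ctr[0]=3
Ev 6: PC=2 idx=0 pred=T actual=N -> ctr[0]=2
Ev 7: PC=2 idx=0 pred=T actual=N -> ctr[0]=1
Ev 8: PC=2 idx=0 pred=N actual=N -> ctr[0]=0

Answer: 0 2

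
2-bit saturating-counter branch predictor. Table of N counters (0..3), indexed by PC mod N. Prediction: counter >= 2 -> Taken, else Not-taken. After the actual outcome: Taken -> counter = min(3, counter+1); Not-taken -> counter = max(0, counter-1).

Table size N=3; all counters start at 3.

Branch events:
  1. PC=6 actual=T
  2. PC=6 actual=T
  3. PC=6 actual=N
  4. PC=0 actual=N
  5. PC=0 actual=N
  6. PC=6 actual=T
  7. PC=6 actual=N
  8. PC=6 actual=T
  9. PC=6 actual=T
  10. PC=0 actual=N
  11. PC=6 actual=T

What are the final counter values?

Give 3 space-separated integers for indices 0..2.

Ev 1: PC=6 idx=0 pred=T actual=T -> ctr[0]=3
Ev 2: PC=6 idx=0 pred=T actual=T -> ctr[0]=3
Ev 3: PC=6 idx=0 pred=T actual=N -> ctr[0]=2
Ev 4: PC=0 idx=0 pred=T actual=N -> ctr[0]=1
Ev 5: PC=0 idx=0 pred=N actual=N -> ctr[0]=0
Ev 6: PC=6 idx=0 pred=N actual=T -> ctr[0]=1
Ev 7: PC=6 idx=0 pred=N actual=N -> ctr[0]=0
Ev 8: PC=6 idx=0 pred=N actual=T -> ctr[0]=1
Ev 9: PC=6 idx=0 pred=N actual=T -> ctr[0]=2
Ev 10: PC=0 idx=0 pred=T actual=N -> ctr[0]=1
Ev 11: PC=6 idx=0 pred=N actual=T -> ctr[0]=2

Answer: 2 3 3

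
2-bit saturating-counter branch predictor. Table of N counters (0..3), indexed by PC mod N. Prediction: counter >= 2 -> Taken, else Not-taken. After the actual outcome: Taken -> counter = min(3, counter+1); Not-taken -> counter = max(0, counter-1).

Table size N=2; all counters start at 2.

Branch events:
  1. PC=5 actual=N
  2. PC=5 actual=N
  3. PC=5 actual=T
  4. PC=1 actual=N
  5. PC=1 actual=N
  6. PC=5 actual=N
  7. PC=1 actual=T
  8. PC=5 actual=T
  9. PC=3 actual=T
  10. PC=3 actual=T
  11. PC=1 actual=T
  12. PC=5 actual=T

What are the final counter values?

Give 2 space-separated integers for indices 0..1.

Ev 1: PC=5 idx=1 pred=T actual=N -> ctr[1]=1
Ev 2: PC=5 idx=1 pred=N actual=N -> ctr[1]=0
Ev 3: PC=5 idx=1 pred=N actual=T -> ctr[1]=1
Ev 4: PC=1 idx=1 pred=N actual=N -> ctr[1]=0
Ev 5: PC=1 idx=1 pred=N actual=N -> ctr[1]=0
Ev 6: PC=5 idx=1 pred=N actual=N -> ctr[1]=0
Ev 7: PC=1 idx=1 pred=N actual=T -> ctr[1]=1
Ev 8: PC=5 idx=1 pred=N actual=T -> ctr[1]=2
Ev 9: PC=3 idx=1 pred=T actual=T -> ctr[1]=3
Ev 10: PC=3 idx=1 pred=T actual=T -> ctr[1]=3
Ev 11: PC=1 idx=1 pred=T actual=T -> ctr[1]=3
Ev 12: PC=5 idx=1 pred=T actual=T -> ctr[1]=3

Answer: 2 3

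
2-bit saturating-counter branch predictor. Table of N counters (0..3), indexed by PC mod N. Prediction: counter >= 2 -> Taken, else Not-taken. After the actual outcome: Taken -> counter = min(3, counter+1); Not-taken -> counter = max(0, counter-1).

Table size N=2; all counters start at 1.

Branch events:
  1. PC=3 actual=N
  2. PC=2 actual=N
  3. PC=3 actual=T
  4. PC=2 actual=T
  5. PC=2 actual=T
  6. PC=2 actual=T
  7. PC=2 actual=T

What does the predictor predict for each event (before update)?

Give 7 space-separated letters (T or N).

Answer: N N N N N T T

Derivation:
Ev 1: PC=3 idx=1 pred=N actual=N -> ctr[1]=0
Ev 2: PC=2 idx=0 pred=N actual=N -> ctr[0]=0
Ev 3: PC=3 idx=1 pred=N actual=T -> ctr[1]=1
Ev 4: PC=2 idx=0 pred=N actual=T -> ctr[0]=1
Ev 5: PC=2 idx=0 pred=N actual=T -> ctr[0]=2
Ev 6: PC=2 idx=0 pred=T actual=T -> ctr[0]=3
Ev 7: PC=2 idx=0 pred=T actual=T -> ctr[0]=3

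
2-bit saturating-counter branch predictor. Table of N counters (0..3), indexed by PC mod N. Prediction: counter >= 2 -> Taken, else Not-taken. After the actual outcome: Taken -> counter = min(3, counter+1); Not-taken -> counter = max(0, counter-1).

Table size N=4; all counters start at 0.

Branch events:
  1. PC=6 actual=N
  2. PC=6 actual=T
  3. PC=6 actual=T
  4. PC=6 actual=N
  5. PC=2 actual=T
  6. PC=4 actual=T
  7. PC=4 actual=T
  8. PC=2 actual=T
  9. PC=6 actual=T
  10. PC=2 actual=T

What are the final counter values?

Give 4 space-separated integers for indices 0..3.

Answer: 2 0 3 0

Derivation:
Ev 1: PC=6 idx=2 pred=N actual=N -> ctr[2]=0
Ev 2: PC=6 idx=2 pred=N actual=T -> ctr[2]=1
Ev 3: PC=6 idx=2 pred=N actual=T -> ctr[2]=2
Ev 4: PC=6 idx=2 pred=T actual=N -> ctr[2]=1
Ev 5: PC=2 idx=2 pred=N actual=T -> ctr[2]=2
Ev 6: PC=4 idx=0 pred=N actual=T -> ctr[0]=1
Ev 7: PC=4 idx=0 pred=N actual=T -> ctr[0]=2
Ev 8: PC=2 idx=2 pred=T actual=T -> ctr[2]=3
Ev 9: PC=6 idx=2 pred=T actual=T -> ctr[2]=3
Ev 10: PC=2 idx=2 pred=T actual=T -> ctr[2]=3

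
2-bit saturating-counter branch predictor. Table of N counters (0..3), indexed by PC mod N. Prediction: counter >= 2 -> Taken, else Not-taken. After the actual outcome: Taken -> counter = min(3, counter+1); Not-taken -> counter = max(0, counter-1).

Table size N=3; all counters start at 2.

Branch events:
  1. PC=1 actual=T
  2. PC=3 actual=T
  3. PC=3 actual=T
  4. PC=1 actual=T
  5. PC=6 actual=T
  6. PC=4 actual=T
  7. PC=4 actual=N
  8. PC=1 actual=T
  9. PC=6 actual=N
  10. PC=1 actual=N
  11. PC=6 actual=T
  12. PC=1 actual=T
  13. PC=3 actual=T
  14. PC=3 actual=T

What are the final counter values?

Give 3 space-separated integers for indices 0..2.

Ev 1: PC=1 idx=1 pred=T actual=T -> ctr[1]=3
Ev 2: PC=3 idx=0 pred=T actual=T -> ctr[0]=3
Ev 3: PC=3 idx=0 pred=T actual=T -> ctr[0]=3
Ev 4: PC=1 idx=1 pred=T actual=T -> ctr[1]=3
Ev 5: PC=6 idx=0 pred=T actual=T -> ctr[0]=3
Ev 6: PC=4 idx=1 pred=T actual=T -> ctr[1]=3
Ev 7: PC=4 idx=1 pred=T actual=N -> ctr[1]=2
Ev 8: PC=1 idx=1 pred=T actual=T -> ctr[1]=3
Ev 9: PC=6 idx=0 pred=T actual=N -> ctr[0]=2
Ev 10: PC=1 idx=1 pred=T actual=N -> ctr[1]=2
Ev 11: PC=6 idx=0 pred=T actual=T -> ctr[0]=3
Ev 12: PC=1 idx=1 pred=T actual=T -> ctr[1]=3
Ev 13: PC=3 idx=0 pred=T actual=T -> ctr[0]=3
Ev 14: PC=3 idx=0 pred=T actual=T -> ctr[0]=3

Answer: 3 3 2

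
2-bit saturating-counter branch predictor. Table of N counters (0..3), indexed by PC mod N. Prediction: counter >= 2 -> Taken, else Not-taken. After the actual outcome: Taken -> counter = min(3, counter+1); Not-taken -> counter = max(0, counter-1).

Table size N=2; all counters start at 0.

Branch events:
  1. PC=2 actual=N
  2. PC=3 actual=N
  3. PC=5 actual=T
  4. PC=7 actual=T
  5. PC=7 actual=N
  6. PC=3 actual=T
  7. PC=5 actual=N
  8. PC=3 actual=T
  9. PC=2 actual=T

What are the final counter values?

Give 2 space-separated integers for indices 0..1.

Answer: 1 2

Derivation:
Ev 1: PC=2 idx=0 pred=N actual=N -> ctr[0]=0
Ev 2: PC=3 idx=1 pred=N actual=N -> ctr[1]=0
Ev 3: PC=5 idx=1 pred=N actual=T -> ctr[1]=1
Ev 4: PC=7 idx=1 pred=N actual=T -> ctr[1]=2
Ev 5: PC=7 idx=1 pred=T actual=N -> ctr[1]=1
Ev 6: PC=3 idx=1 pred=N actual=T -> ctr[1]=2
Ev 7: PC=5 idx=1 pred=T actual=N -> ctr[1]=1
Ev 8: PC=3 idx=1 pred=N actual=T -> ctr[1]=2
Ev 9: PC=2 idx=0 pred=N actual=T -> ctr[0]=1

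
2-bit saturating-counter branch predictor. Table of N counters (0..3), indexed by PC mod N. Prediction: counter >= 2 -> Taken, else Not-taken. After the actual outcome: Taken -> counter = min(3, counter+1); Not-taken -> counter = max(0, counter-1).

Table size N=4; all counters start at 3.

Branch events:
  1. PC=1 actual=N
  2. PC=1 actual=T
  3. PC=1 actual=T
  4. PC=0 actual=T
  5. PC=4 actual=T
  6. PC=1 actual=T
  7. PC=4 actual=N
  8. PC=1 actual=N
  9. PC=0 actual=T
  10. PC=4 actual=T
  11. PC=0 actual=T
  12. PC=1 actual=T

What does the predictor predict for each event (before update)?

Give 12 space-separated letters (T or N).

Answer: T T T T T T T T T T T T

Derivation:
Ev 1: PC=1 idx=1 pred=T actual=N -> ctr[1]=2
Ev 2: PC=1 idx=1 pred=T actual=T -> ctr[1]=3
Ev 3: PC=1 idx=1 pred=T actual=T -> ctr[1]=3
Ev 4: PC=0 idx=0 pred=T actual=T -> ctr[0]=3
Ev 5: PC=4 idx=0 pred=T actual=T -> ctr[0]=3
Ev 6: PC=1 idx=1 pred=T actual=T -> ctr[1]=3
Ev 7: PC=4 idx=0 pred=T actual=N -> ctr[0]=2
Ev 8: PC=1 idx=1 pred=T actual=N -> ctr[1]=2
Ev 9: PC=0 idx=0 pred=T actual=T -> ctr[0]=3
Ev 10: PC=4 idx=0 pred=T actual=T -> ctr[0]=3
Ev 11: PC=0 idx=0 pred=T actual=T -> ctr[0]=3
Ev 12: PC=1 idx=1 pred=T actual=T -> ctr[1]=3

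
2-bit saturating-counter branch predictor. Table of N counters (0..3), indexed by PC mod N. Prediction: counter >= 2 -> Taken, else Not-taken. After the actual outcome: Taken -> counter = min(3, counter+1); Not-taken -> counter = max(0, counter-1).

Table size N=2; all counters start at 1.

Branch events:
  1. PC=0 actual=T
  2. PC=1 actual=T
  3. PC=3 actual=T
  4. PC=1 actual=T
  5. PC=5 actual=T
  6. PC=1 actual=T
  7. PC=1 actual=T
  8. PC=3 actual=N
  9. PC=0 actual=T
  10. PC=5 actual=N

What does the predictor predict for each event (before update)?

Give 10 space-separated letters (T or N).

Answer: N N T T T T T T T T

Derivation:
Ev 1: PC=0 idx=0 pred=N actual=T -> ctr[0]=2
Ev 2: PC=1 idx=1 pred=N actual=T -> ctr[1]=2
Ev 3: PC=3 idx=1 pred=T actual=T -> ctr[1]=3
Ev 4: PC=1 idx=1 pred=T actual=T -> ctr[1]=3
Ev 5: PC=5 idx=1 pred=T actual=T -> ctr[1]=3
Ev 6: PC=1 idx=1 pred=T actual=T -> ctr[1]=3
Ev 7: PC=1 idx=1 pred=T actual=T -> ctr[1]=3
Ev 8: PC=3 idx=1 pred=T actual=N -> ctr[1]=2
Ev 9: PC=0 idx=0 pred=T actual=T -> ctr[0]=3
Ev 10: PC=5 idx=1 pred=T actual=N -> ctr[1]=1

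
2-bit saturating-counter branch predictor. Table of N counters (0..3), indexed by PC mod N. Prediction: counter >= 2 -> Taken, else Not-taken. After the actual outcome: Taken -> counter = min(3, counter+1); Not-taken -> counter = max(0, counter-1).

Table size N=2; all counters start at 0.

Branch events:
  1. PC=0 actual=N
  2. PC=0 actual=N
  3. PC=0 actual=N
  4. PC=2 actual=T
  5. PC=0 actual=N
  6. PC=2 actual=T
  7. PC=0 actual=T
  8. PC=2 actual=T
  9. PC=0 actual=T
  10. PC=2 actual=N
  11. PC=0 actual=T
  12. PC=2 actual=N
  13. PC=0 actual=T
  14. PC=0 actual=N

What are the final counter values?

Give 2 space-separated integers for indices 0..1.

Ev 1: PC=0 idx=0 pred=N actual=N -> ctr[0]=0
Ev 2: PC=0 idx=0 pred=N actual=N -> ctr[0]=0
Ev 3: PC=0 idx=0 pred=N actual=N -> ctr[0]=0
Ev 4: PC=2 idx=0 pred=N actual=T -> ctr[0]=1
Ev 5: PC=0 idx=0 pred=N actual=N -> ctr[0]=0
Ev 6: PC=2 idx=0 pred=N actual=T -> ctr[0]=1
Ev 7: PC=0 idx=0 pred=N actual=T -> ctr[0]=2
Ev 8: PC=2 idx=0 pred=T actual=T -> ctr[0]=3
Ev 9: PC=0 idx=0 pred=T actual=T -> ctr[0]=3
Ev 10: PC=2 idx=0 pred=T actual=N -> ctr[0]=2
Ev 11: PC=0 idx=0 pred=T actual=T -> ctr[0]=3
Ev 12: PC=2 idx=0 pred=T actual=N -> ctr[0]=2
Ev 13: PC=0 idx=0 pred=T actual=T -> ctr[0]=3
Ev 14: PC=0 idx=0 pred=T actual=N -> ctr[0]=2

Answer: 2 0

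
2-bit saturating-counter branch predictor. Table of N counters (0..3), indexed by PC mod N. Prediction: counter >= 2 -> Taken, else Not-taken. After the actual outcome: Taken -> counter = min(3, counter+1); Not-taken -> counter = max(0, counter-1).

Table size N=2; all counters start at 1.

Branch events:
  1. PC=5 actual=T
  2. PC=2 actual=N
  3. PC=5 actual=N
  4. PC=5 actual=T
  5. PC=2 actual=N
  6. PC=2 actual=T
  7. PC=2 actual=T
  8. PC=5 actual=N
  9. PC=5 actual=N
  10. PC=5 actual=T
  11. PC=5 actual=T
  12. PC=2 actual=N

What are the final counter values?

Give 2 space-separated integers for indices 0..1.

Answer: 1 2

Derivation:
Ev 1: PC=5 idx=1 pred=N actual=T -> ctr[1]=2
Ev 2: PC=2 idx=0 pred=N actual=N -> ctr[0]=0
Ev 3: PC=5 idx=1 pred=T actual=N -> ctr[1]=1
Ev 4: PC=5 idx=1 pred=N actual=T -> ctr[1]=2
Ev 5: PC=2 idx=0 pred=N actual=N -> ctr[0]=0
Ev 6: PC=2 idx=0 pred=N actual=T -> ctr[0]=1
Ev 7: PC=2 idx=0 pred=N actual=T -> ctr[0]=2
Ev 8: PC=5 idx=1 pred=T actual=N -> ctr[1]=1
Ev 9: PC=5 idx=1 pred=N actual=N -> ctr[1]=0
Ev 10: PC=5 idx=1 pred=N actual=T -> ctr[1]=1
Ev 11: PC=5 idx=1 pred=N actual=T -> ctr[1]=2
Ev 12: PC=2 idx=0 pred=T actual=N -> ctr[0]=1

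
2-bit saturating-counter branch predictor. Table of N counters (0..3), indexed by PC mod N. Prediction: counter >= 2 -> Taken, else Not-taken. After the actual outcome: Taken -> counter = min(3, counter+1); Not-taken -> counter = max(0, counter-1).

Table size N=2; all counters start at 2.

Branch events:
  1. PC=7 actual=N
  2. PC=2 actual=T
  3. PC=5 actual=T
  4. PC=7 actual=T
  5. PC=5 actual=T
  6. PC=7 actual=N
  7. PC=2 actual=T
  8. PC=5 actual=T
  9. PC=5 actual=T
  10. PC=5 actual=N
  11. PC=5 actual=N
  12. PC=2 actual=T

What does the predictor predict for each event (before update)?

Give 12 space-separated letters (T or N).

Answer: T T N T T T T T T T T T

Derivation:
Ev 1: PC=7 idx=1 pred=T actual=N -> ctr[1]=1
Ev 2: PC=2 idx=0 pred=T actual=T -> ctr[0]=3
Ev 3: PC=5 idx=1 pred=N actual=T -> ctr[1]=2
Ev 4: PC=7 idx=1 pred=T actual=T -> ctr[1]=3
Ev 5: PC=5 idx=1 pred=T actual=T -> ctr[1]=3
Ev 6: PC=7 idx=1 pred=T actual=N -> ctr[1]=2
Ev 7: PC=2 idx=0 pred=T actual=T -> ctr[0]=3
Ev 8: PC=5 idx=1 pred=T actual=T -> ctr[1]=3
Ev 9: PC=5 idx=1 pred=T actual=T -> ctr[1]=3
Ev 10: PC=5 idx=1 pred=T actual=N -> ctr[1]=2
Ev 11: PC=5 idx=1 pred=T actual=N -> ctr[1]=1
Ev 12: PC=2 idx=0 pred=T actual=T -> ctr[0]=3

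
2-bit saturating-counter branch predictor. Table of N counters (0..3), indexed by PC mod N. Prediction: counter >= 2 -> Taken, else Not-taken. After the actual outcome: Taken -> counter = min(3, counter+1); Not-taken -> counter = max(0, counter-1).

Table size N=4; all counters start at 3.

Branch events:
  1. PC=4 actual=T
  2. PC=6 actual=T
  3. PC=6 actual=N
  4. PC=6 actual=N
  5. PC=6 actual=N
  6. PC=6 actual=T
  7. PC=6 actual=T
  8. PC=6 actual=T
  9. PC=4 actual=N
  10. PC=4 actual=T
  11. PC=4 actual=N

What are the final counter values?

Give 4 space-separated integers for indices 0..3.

Answer: 2 3 3 3

Derivation:
Ev 1: PC=4 idx=0 pred=T actual=T -> ctr[0]=3
Ev 2: PC=6 idx=2 pred=T actual=T -> ctr[2]=3
Ev 3: PC=6 idx=2 pred=T actual=N -> ctr[2]=2
Ev 4: PC=6 idx=2 pred=T actual=N -> ctr[2]=1
Ev 5: PC=6 idx=2 pred=N actual=N -> ctr[2]=0
Ev 6: PC=6 idx=2 pred=N actual=T -> ctr[2]=1
Ev 7: PC=6 idx=2 pred=N actual=T -> ctr[2]=2
Ev 8: PC=6 idx=2 pred=T actual=T -> ctr[2]=3
Ev 9: PC=4 idx=0 pred=T actual=N -> ctr[0]=2
Ev 10: PC=4 idx=0 pred=T actual=T -> ctr[0]=3
Ev 11: PC=4 idx=0 pred=T actual=N -> ctr[0]=2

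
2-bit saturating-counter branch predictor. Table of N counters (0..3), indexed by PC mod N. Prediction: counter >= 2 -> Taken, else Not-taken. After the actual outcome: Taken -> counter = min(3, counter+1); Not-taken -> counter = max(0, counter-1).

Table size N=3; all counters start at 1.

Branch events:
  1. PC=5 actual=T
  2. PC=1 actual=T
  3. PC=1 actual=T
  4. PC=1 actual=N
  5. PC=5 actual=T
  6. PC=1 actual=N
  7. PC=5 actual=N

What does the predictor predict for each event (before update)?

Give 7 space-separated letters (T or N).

Ev 1: PC=5 idx=2 pred=N actual=T -> ctr[2]=2
Ev 2: PC=1 idx=1 pred=N actual=T -> ctr[1]=2
Ev 3: PC=1 idx=1 pred=T actual=T -> ctr[1]=3
Ev 4: PC=1 idx=1 pred=T actual=N -> ctr[1]=2
Ev 5: PC=5 idx=2 pred=T actual=T -> ctr[2]=3
Ev 6: PC=1 idx=1 pred=T actual=N -> ctr[1]=1
Ev 7: PC=5 idx=2 pred=T actual=N -> ctr[2]=2

Answer: N N T T T T T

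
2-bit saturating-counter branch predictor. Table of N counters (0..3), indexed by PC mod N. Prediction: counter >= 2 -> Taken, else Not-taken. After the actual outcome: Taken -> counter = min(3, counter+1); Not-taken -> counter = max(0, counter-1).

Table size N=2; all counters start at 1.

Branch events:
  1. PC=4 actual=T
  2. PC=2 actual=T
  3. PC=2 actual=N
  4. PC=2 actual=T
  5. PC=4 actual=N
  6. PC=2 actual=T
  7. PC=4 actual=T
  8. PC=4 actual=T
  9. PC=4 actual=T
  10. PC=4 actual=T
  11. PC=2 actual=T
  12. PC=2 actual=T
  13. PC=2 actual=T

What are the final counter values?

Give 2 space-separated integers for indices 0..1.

Answer: 3 1

Derivation:
Ev 1: PC=4 idx=0 pred=N actual=T -> ctr[0]=2
Ev 2: PC=2 idx=0 pred=T actual=T -> ctr[0]=3
Ev 3: PC=2 idx=0 pred=T actual=N -> ctr[0]=2
Ev 4: PC=2 idx=0 pred=T actual=T -> ctr[0]=3
Ev 5: PC=4 idx=0 pred=T actual=N -> ctr[0]=2
Ev 6: PC=2 idx=0 pred=T actual=T -> ctr[0]=3
Ev 7: PC=4 idx=0 pred=T actual=T -> ctr[0]=3
Ev 8: PC=4 idx=0 pred=T actual=T -> ctr[0]=3
Ev 9: PC=4 idx=0 pred=T actual=T -> ctr[0]=3
Ev 10: PC=4 idx=0 pred=T actual=T -> ctr[0]=3
Ev 11: PC=2 idx=0 pred=T actual=T -> ctr[0]=3
Ev 12: PC=2 idx=0 pred=T actual=T -> ctr[0]=3
Ev 13: PC=2 idx=0 pred=T actual=T -> ctr[0]=3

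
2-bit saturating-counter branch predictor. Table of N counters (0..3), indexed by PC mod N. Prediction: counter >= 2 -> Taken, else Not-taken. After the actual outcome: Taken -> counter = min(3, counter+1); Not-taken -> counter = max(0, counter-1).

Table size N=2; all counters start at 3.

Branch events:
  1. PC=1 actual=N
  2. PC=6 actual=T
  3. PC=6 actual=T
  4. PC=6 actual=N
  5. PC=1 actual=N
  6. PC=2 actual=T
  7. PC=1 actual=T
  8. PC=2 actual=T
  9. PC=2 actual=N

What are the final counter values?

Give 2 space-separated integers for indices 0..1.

Answer: 2 2

Derivation:
Ev 1: PC=1 idx=1 pred=T actual=N -> ctr[1]=2
Ev 2: PC=6 idx=0 pred=T actual=T -> ctr[0]=3
Ev 3: PC=6 idx=0 pred=T actual=T -> ctr[0]=3
Ev 4: PC=6 idx=0 pred=T actual=N -> ctr[0]=2
Ev 5: PC=1 idx=1 pred=T actual=N -> ctr[1]=1
Ev 6: PC=2 idx=0 pred=T actual=T -> ctr[0]=3
Ev 7: PC=1 idx=1 pred=N actual=T -> ctr[1]=2
Ev 8: PC=2 idx=0 pred=T actual=T -> ctr[0]=3
Ev 9: PC=2 idx=0 pred=T actual=N -> ctr[0]=2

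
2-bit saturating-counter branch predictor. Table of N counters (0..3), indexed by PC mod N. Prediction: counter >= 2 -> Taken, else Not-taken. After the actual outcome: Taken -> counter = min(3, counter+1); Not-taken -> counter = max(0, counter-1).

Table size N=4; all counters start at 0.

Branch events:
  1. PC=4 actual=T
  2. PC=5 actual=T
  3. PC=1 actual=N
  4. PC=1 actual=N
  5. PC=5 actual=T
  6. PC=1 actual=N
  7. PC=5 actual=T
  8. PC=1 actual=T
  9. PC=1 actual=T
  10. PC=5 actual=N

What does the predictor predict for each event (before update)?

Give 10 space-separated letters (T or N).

Answer: N N N N N N N N T T

Derivation:
Ev 1: PC=4 idx=0 pred=N actual=T -> ctr[0]=1
Ev 2: PC=5 idx=1 pred=N actual=T -> ctr[1]=1
Ev 3: PC=1 idx=1 pred=N actual=N -> ctr[1]=0
Ev 4: PC=1 idx=1 pred=N actual=N -> ctr[1]=0
Ev 5: PC=5 idx=1 pred=N actual=T -> ctr[1]=1
Ev 6: PC=1 idx=1 pred=N actual=N -> ctr[1]=0
Ev 7: PC=5 idx=1 pred=N actual=T -> ctr[1]=1
Ev 8: PC=1 idx=1 pred=N actual=T -> ctr[1]=2
Ev 9: PC=1 idx=1 pred=T actual=T -> ctr[1]=3
Ev 10: PC=5 idx=1 pred=T actual=N -> ctr[1]=2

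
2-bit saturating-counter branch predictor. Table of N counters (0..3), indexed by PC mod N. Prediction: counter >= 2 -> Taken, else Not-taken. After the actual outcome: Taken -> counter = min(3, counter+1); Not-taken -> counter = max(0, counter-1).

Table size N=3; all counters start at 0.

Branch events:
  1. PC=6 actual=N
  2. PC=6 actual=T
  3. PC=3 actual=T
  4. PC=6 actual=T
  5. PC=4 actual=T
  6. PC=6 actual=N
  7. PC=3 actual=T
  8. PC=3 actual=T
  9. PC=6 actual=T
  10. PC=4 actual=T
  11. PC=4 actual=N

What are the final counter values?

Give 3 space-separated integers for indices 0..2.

Ev 1: PC=6 idx=0 pred=N actual=N -> ctr[0]=0
Ev 2: PC=6 idx=0 pred=N actual=T -> ctr[0]=1
Ev 3: PC=3 idx=0 pred=N actual=T -> ctr[0]=2
Ev 4: PC=6 idx=0 pred=T actual=T -> ctr[0]=3
Ev 5: PC=4 idx=1 pred=N actual=T -> ctr[1]=1
Ev 6: PC=6 idx=0 pred=T actual=N -> ctr[0]=2
Ev 7: PC=3 idx=0 pred=T actual=T -> ctr[0]=3
Ev 8: PC=3 idx=0 pred=T actual=T -> ctr[0]=3
Ev 9: PC=6 idx=0 pred=T actual=T -> ctr[0]=3
Ev 10: PC=4 idx=1 pred=N actual=T -> ctr[1]=2
Ev 11: PC=4 idx=1 pred=T actual=N -> ctr[1]=1

Answer: 3 1 0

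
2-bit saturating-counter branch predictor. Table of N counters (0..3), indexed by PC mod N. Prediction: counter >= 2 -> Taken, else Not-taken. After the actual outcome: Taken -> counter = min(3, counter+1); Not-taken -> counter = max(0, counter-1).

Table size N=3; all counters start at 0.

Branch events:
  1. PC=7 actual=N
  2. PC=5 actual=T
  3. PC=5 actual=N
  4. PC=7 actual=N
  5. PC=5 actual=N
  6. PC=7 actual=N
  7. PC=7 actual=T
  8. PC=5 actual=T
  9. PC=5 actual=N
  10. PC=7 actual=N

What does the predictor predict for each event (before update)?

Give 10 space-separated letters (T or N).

Ev 1: PC=7 idx=1 pred=N actual=N -> ctr[1]=0
Ev 2: PC=5 idx=2 pred=N actual=T -> ctr[2]=1
Ev 3: PC=5 idx=2 pred=N actual=N -> ctr[2]=0
Ev 4: PC=7 idx=1 pred=N actual=N -> ctr[1]=0
Ev 5: PC=5 idx=2 pred=N actual=N -> ctr[2]=0
Ev 6: PC=7 idx=1 pred=N actual=N -> ctr[1]=0
Ev 7: PC=7 idx=1 pred=N actual=T -> ctr[1]=1
Ev 8: PC=5 idx=2 pred=N actual=T -> ctr[2]=1
Ev 9: PC=5 idx=2 pred=N actual=N -> ctr[2]=0
Ev 10: PC=7 idx=1 pred=N actual=N -> ctr[1]=0

Answer: N N N N N N N N N N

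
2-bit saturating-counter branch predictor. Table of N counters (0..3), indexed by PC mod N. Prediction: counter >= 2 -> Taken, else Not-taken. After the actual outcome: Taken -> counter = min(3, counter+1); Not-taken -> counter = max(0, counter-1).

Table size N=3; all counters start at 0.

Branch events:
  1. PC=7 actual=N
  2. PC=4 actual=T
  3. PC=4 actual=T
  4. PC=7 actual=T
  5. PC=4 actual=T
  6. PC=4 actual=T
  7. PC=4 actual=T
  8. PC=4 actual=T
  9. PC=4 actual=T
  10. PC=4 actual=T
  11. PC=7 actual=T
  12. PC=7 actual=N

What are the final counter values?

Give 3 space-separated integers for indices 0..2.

Ev 1: PC=7 idx=1 pred=N actual=N -> ctr[1]=0
Ev 2: PC=4 idx=1 pred=N actual=T -> ctr[1]=1
Ev 3: PC=4 idx=1 pred=N actual=T -> ctr[1]=2
Ev 4: PC=7 idx=1 pred=T actual=T -> ctr[1]=3
Ev 5: PC=4 idx=1 pred=T actual=T -> ctr[1]=3
Ev 6: PC=4 idx=1 pred=T actual=T -> ctr[1]=3
Ev 7: PC=4 idx=1 pred=T actual=T -> ctr[1]=3
Ev 8: PC=4 idx=1 pred=T actual=T -> ctr[1]=3
Ev 9: PC=4 idx=1 pred=T actual=T -> ctr[1]=3
Ev 10: PC=4 idx=1 pred=T actual=T -> ctr[1]=3
Ev 11: PC=7 idx=1 pred=T actual=T -> ctr[1]=3
Ev 12: PC=7 idx=1 pred=T actual=N -> ctr[1]=2

Answer: 0 2 0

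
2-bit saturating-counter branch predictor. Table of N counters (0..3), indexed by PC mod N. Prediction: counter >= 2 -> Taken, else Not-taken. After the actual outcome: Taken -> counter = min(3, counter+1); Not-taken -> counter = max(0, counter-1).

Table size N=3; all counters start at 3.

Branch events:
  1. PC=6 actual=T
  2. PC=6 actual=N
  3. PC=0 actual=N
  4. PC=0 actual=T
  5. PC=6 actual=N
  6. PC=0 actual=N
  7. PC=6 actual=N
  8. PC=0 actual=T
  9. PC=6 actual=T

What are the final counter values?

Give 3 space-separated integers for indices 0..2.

Answer: 2 3 3

Derivation:
Ev 1: PC=6 idx=0 pred=T actual=T -> ctr[0]=3
Ev 2: PC=6 idx=0 pred=T actual=N -> ctr[0]=2
Ev 3: PC=0 idx=0 pred=T actual=N -> ctr[0]=1
Ev 4: PC=0 idx=0 pred=N actual=T -> ctr[0]=2
Ev 5: PC=6 idx=0 pred=T actual=N -> ctr[0]=1
Ev 6: PC=0 idx=0 pred=N actual=N -> ctr[0]=0
Ev 7: PC=6 idx=0 pred=N actual=N -> ctr[0]=0
Ev 8: PC=0 idx=0 pred=N actual=T -> ctr[0]=1
Ev 9: PC=6 idx=0 pred=N actual=T -> ctr[0]=2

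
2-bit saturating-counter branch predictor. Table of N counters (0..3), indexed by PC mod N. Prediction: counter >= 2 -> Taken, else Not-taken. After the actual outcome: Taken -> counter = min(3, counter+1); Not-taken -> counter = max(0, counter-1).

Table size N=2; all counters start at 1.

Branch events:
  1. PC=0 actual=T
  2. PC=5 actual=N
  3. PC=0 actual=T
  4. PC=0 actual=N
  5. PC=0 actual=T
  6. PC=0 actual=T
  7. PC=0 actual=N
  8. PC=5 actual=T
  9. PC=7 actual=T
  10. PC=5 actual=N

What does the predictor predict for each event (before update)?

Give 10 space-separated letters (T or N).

Answer: N N T T T T T N N T

Derivation:
Ev 1: PC=0 idx=0 pred=N actual=T -> ctr[0]=2
Ev 2: PC=5 idx=1 pred=N actual=N -> ctr[1]=0
Ev 3: PC=0 idx=0 pred=T actual=T -> ctr[0]=3
Ev 4: PC=0 idx=0 pred=T actual=N -> ctr[0]=2
Ev 5: PC=0 idx=0 pred=T actual=T -> ctr[0]=3
Ev 6: PC=0 idx=0 pred=T actual=T -> ctr[0]=3
Ev 7: PC=0 idx=0 pred=T actual=N -> ctr[0]=2
Ev 8: PC=5 idx=1 pred=N actual=T -> ctr[1]=1
Ev 9: PC=7 idx=1 pred=N actual=T -> ctr[1]=2
Ev 10: PC=5 idx=1 pred=T actual=N -> ctr[1]=1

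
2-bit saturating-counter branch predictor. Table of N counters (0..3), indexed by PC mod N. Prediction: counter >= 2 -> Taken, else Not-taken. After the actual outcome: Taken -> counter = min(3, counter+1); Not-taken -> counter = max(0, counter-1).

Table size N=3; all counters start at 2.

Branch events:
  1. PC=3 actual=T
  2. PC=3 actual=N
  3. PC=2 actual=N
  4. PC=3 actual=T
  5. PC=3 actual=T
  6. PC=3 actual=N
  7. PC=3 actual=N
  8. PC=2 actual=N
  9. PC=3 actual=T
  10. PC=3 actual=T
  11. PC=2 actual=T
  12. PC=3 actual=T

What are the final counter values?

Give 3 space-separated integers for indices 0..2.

Ev 1: PC=3 idx=0 pred=T actual=T -> ctr[0]=3
Ev 2: PC=3 idx=0 pred=T actual=N -> ctr[0]=2
Ev 3: PC=2 idx=2 pred=T actual=N -> ctr[2]=1
Ev 4: PC=3 idx=0 pred=T actual=T -> ctr[0]=3
Ev 5: PC=3 idx=0 pred=T actual=T -> ctr[0]=3
Ev 6: PC=3 idx=0 pred=T actual=N -> ctr[0]=2
Ev 7: PC=3 idx=0 pred=T actual=N -> ctr[0]=1
Ev 8: PC=2 idx=2 pred=N actual=N -> ctr[2]=0
Ev 9: PC=3 idx=0 pred=N actual=T -> ctr[0]=2
Ev 10: PC=3 idx=0 pred=T actual=T -> ctr[0]=3
Ev 11: PC=2 idx=2 pred=N actual=T -> ctr[2]=1
Ev 12: PC=3 idx=0 pred=T actual=T -> ctr[0]=3

Answer: 3 2 1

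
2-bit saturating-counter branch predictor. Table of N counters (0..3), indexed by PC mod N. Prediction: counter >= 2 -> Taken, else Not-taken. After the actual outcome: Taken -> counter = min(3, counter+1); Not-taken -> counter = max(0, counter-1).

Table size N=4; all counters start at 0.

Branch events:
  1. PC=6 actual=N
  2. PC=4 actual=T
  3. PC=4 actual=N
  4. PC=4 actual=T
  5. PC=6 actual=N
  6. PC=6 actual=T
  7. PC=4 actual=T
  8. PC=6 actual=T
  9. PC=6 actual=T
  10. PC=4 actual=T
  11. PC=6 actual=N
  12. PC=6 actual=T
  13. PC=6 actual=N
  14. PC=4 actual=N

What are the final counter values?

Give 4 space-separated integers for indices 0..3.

Answer: 2 0 2 0

Derivation:
Ev 1: PC=6 idx=2 pred=N actual=N -> ctr[2]=0
Ev 2: PC=4 idx=0 pred=N actual=T -> ctr[0]=1
Ev 3: PC=4 idx=0 pred=N actual=N -> ctr[0]=0
Ev 4: PC=4 idx=0 pred=N actual=T -> ctr[0]=1
Ev 5: PC=6 idx=2 pred=N actual=N -> ctr[2]=0
Ev 6: PC=6 idx=2 pred=N actual=T -> ctr[2]=1
Ev 7: PC=4 idx=0 pred=N actual=T -> ctr[0]=2
Ev 8: PC=6 idx=2 pred=N actual=T -> ctr[2]=2
Ev 9: PC=6 idx=2 pred=T actual=T -> ctr[2]=3
Ev 10: PC=4 idx=0 pred=T actual=T -> ctr[0]=3
Ev 11: PC=6 idx=2 pred=T actual=N -> ctr[2]=2
Ev 12: PC=6 idx=2 pred=T actual=T -> ctr[2]=3
Ev 13: PC=6 idx=2 pred=T actual=N -> ctr[2]=2
Ev 14: PC=4 idx=0 pred=T actual=N -> ctr[0]=2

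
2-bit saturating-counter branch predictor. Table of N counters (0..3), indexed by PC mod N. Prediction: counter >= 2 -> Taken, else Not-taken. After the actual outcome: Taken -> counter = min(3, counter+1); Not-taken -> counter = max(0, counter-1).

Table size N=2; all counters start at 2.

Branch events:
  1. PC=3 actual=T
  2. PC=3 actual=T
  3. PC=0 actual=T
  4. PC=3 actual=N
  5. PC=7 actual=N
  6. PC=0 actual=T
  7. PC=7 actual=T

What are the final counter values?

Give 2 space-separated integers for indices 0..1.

Answer: 3 2

Derivation:
Ev 1: PC=3 idx=1 pred=T actual=T -> ctr[1]=3
Ev 2: PC=3 idx=1 pred=T actual=T -> ctr[1]=3
Ev 3: PC=0 idx=0 pred=T actual=T -> ctr[0]=3
Ev 4: PC=3 idx=1 pred=T actual=N -> ctr[1]=2
Ev 5: PC=7 idx=1 pred=T actual=N -> ctr[1]=1
Ev 6: PC=0 idx=0 pred=T actual=T -> ctr[0]=3
Ev 7: PC=7 idx=1 pred=N actual=T -> ctr[1]=2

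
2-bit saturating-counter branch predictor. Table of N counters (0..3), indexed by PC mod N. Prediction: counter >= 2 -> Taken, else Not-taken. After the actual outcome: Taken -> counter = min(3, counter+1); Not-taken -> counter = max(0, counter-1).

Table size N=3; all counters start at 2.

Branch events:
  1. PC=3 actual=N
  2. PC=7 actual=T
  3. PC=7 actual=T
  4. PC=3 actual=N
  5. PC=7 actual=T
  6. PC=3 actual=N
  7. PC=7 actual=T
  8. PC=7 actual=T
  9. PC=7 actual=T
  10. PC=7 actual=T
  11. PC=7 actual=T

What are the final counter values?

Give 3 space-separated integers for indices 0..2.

Ev 1: PC=3 idx=0 pred=T actual=N -> ctr[0]=1
Ev 2: PC=7 idx=1 pred=T actual=T -> ctr[1]=3
Ev 3: PC=7 idx=1 pred=T actual=T -> ctr[1]=3
Ev 4: PC=3 idx=0 pred=N actual=N -> ctr[0]=0
Ev 5: PC=7 idx=1 pred=T actual=T -> ctr[1]=3
Ev 6: PC=3 idx=0 pred=N actual=N -> ctr[0]=0
Ev 7: PC=7 idx=1 pred=T actual=T -> ctr[1]=3
Ev 8: PC=7 idx=1 pred=T actual=T -> ctr[1]=3
Ev 9: PC=7 idx=1 pred=T actual=T -> ctr[1]=3
Ev 10: PC=7 idx=1 pred=T actual=T -> ctr[1]=3
Ev 11: PC=7 idx=1 pred=T actual=T -> ctr[1]=3

Answer: 0 3 2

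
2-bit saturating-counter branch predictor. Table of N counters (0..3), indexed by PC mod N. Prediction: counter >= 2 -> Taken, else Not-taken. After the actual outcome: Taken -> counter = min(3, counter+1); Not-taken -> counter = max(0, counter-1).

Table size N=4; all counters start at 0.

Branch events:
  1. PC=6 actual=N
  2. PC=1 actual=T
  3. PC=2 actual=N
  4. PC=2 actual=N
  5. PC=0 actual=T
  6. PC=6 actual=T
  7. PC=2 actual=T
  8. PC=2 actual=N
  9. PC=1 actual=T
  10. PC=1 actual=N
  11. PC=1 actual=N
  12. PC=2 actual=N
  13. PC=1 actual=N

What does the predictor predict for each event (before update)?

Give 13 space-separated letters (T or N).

Answer: N N N N N N N T N T N N N

Derivation:
Ev 1: PC=6 idx=2 pred=N actual=N -> ctr[2]=0
Ev 2: PC=1 idx=1 pred=N actual=T -> ctr[1]=1
Ev 3: PC=2 idx=2 pred=N actual=N -> ctr[2]=0
Ev 4: PC=2 idx=2 pred=N actual=N -> ctr[2]=0
Ev 5: PC=0 idx=0 pred=N actual=T -> ctr[0]=1
Ev 6: PC=6 idx=2 pred=N actual=T -> ctr[2]=1
Ev 7: PC=2 idx=2 pred=N actual=T -> ctr[2]=2
Ev 8: PC=2 idx=2 pred=T actual=N -> ctr[2]=1
Ev 9: PC=1 idx=1 pred=N actual=T -> ctr[1]=2
Ev 10: PC=1 idx=1 pred=T actual=N -> ctr[1]=1
Ev 11: PC=1 idx=1 pred=N actual=N -> ctr[1]=0
Ev 12: PC=2 idx=2 pred=N actual=N -> ctr[2]=0
Ev 13: PC=1 idx=1 pred=N actual=N -> ctr[1]=0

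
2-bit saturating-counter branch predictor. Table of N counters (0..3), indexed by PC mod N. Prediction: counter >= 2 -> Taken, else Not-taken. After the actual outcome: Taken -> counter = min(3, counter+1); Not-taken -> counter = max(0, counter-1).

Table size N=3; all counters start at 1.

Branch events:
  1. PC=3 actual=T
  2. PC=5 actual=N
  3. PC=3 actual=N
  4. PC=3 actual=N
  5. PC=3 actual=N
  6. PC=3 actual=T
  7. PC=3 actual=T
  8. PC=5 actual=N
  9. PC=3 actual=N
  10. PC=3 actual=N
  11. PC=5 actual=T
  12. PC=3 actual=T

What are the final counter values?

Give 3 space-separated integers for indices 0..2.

Ev 1: PC=3 idx=0 pred=N actual=T -> ctr[0]=2
Ev 2: PC=5 idx=2 pred=N actual=N -> ctr[2]=0
Ev 3: PC=3 idx=0 pred=T actual=N -> ctr[0]=1
Ev 4: PC=3 idx=0 pred=N actual=N -> ctr[0]=0
Ev 5: PC=3 idx=0 pred=N actual=N -> ctr[0]=0
Ev 6: PC=3 idx=0 pred=N actual=T -> ctr[0]=1
Ev 7: PC=3 idx=0 pred=N actual=T -> ctr[0]=2
Ev 8: PC=5 idx=2 pred=N actual=N -> ctr[2]=0
Ev 9: PC=3 idx=0 pred=T actual=N -> ctr[0]=1
Ev 10: PC=3 idx=0 pred=N actual=N -> ctr[0]=0
Ev 11: PC=5 idx=2 pred=N actual=T -> ctr[2]=1
Ev 12: PC=3 idx=0 pred=N actual=T -> ctr[0]=1

Answer: 1 1 1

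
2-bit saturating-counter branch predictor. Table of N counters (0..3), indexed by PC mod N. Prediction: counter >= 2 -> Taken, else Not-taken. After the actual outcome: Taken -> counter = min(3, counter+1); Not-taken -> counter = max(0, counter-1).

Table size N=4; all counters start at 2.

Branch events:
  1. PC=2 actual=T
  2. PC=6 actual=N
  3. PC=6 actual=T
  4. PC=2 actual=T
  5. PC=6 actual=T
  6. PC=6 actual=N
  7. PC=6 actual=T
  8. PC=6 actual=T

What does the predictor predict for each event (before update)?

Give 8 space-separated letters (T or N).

Ev 1: PC=2 idx=2 pred=T actual=T -> ctr[2]=3
Ev 2: PC=6 idx=2 pred=T actual=N -> ctr[2]=2
Ev 3: PC=6 idx=2 pred=T actual=T -> ctr[2]=3
Ev 4: PC=2 idx=2 pred=T actual=T -> ctr[2]=3
Ev 5: PC=6 idx=2 pred=T actual=T -> ctr[2]=3
Ev 6: PC=6 idx=2 pred=T actual=N -> ctr[2]=2
Ev 7: PC=6 idx=2 pred=T actual=T -> ctr[2]=3
Ev 8: PC=6 idx=2 pred=T actual=T -> ctr[2]=3

Answer: T T T T T T T T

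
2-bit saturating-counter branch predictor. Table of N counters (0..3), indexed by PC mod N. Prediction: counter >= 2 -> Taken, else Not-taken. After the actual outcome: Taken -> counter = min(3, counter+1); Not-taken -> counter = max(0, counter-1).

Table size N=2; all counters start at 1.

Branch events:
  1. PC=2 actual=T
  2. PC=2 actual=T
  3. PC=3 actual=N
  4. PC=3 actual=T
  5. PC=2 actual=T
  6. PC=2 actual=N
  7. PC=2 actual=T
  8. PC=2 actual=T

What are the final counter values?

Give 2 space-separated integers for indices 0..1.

Ev 1: PC=2 idx=0 pred=N actual=T -> ctr[0]=2
Ev 2: PC=2 idx=0 pred=T actual=T -> ctr[0]=3
Ev 3: PC=3 idx=1 pred=N actual=N -> ctr[1]=0
Ev 4: PC=3 idx=1 pred=N actual=T -> ctr[1]=1
Ev 5: PC=2 idx=0 pred=T actual=T -> ctr[0]=3
Ev 6: PC=2 idx=0 pred=T actual=N -> ctr[0]=2
Ev 7: PC=2 idx=0 pred=T actual=T -> ctr[0]=3
Ev 8: PC=2 idx=0 pred=T actual=T -> ctr[0]=3

Answer: 3 1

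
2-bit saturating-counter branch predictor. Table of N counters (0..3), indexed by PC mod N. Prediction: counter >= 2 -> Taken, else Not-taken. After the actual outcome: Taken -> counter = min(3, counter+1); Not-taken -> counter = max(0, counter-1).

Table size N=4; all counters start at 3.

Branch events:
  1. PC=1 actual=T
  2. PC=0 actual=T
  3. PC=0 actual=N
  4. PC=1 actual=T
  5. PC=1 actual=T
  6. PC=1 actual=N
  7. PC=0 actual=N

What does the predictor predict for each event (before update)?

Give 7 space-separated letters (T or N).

Ev 1: PC=1 idx=1 pred=T actual=T -> ctr[1]=3
Ev 2: PC=0 idx=0 pred=T actual=T -> ctr[0]=3
Ev 3: PC=0 idx=0 pred=T actual=N -> ctr[0]=2
Ev 4: PC=1 idx=1 pred=T actual=T -> ctr[1]=3
Ev 5: PC=1 idx=1 pred=T actual=T -> ctr[1]=3
Ev 6: PC=1 idx=1 pred=T actual=N -> ctr[1]=2
Ev 7: PC=0 idx=0 pred=T actual=N -> ctr[0]=1

Answer: T T T T T T T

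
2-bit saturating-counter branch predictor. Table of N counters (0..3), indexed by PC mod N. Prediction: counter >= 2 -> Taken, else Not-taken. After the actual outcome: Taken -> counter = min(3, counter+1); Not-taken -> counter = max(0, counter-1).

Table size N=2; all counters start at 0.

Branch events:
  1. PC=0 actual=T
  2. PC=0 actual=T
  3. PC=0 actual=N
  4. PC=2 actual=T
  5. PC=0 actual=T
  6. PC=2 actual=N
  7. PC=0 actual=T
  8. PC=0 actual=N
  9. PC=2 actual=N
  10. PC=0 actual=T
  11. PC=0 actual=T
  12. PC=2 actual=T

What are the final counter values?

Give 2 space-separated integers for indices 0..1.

Ev 1: PC=0 idx=0 pred=N actual=T -> ctr[0]=1
Ev 2: PC=0 idx=0 pred=N actual=T -> ctr[0]=2
Ev 3: PC=0 idx=0 pred=T actual=N -> ctr[0]=1
Ev 4: PC=2 idx=0 pred=N actual=T -> ctr[0]=2
Ev 5: PC=0 idx=0 pred=T actual=T -> ctr[0]=3
Ev 6: PC=2 idx=0 pred=T actual=N -> ctr[0]=2
Ev 7: PC=0 idx=0 pred=T actual=T -> ctr[0]=3
Ev 8: PC=0 idx=0 pred=T actual=N -> ctr[0]=2
Ev 9: PC=2 idx=0 pred=T actual=N -> ctr[0]=1
Ev 10: PC=0 idx=0 pred=N actual=T -> ctr[0]=2
Ev 11: PC=0 idx=0 pred=T actual=T -> ctr[0]=3
Ev 12: PC=2 idx=0 pred=T actual=T -> ctr[0]=3

Answer: 3 0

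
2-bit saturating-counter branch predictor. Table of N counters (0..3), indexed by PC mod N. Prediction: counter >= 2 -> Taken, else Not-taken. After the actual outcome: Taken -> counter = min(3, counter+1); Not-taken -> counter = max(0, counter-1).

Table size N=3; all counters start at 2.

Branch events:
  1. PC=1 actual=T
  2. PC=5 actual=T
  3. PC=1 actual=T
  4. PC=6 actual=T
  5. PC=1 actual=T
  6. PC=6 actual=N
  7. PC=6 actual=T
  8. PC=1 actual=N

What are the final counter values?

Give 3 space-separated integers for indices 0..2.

Ev 1: PC=1 idx=1 pred=T actual=T -> ctr[1]=3
Ev 2: PC=5 idx=2 pred=T actual=T -> ctr[2]=3
Ev 3: PC=1 idx=1 pred=T actual=T -> ctr[1]=3
Ev 4: PC=6 idx=0 pred=T actual=T -> ctr[0]=3
Ev 5: PC=1 idx=1 pred=T actual=T -> ctr[1]=3
Ev 6: PC=6 idx=0 pred=T actual=N -> ctr[0]=2
Ev 7: PC=6 idx=0 pred=T actual=T -> ctr[0]=3
Ev 8: PC=1 idx=1 pred=T actual=N -> ctr[1]=2

Answer: 3 2 3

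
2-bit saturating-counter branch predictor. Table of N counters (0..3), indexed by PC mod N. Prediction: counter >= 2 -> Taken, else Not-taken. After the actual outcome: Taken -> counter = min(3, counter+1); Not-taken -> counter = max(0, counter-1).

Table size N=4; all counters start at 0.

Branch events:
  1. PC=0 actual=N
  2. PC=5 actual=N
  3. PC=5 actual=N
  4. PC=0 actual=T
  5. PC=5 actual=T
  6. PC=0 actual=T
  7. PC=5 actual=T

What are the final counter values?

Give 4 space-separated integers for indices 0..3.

Ev 1: PC=0 idx=0 pred=N actual=N -> ctr[0]=0
Ev 2: PC=5 idx=1 pred=N actual=N -> ctr[1]=0
Ev 3: PC=5 idx=1 pred=N actual=N -> ctr[1]=0
Ev 4: PC=0 idx=0 pred=N actual=T -> ctr[0]=1
Ev 5: PC=5 idx=1 pred=N actual=T -> ctr[1]=1
Ev 6: PC=0 idx=0 pred=N actual=T -> ctr[0]=2
Ev 7: PC=5 idx=1 pred=N actual=T -> ctr[1]=2

Answer: 2 2 0 0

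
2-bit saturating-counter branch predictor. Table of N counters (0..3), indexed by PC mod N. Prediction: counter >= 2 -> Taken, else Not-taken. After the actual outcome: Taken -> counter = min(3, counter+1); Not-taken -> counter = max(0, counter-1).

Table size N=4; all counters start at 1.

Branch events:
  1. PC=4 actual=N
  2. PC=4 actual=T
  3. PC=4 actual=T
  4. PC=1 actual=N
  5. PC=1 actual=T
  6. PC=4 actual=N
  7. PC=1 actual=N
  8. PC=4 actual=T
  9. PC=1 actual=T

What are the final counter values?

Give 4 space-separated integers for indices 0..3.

Answer: 2 1 1 1

Derivation:
Ev 1: PC=4 idx=0 pred=N actual=N -> ctr[0]=0
Ev 2: PC=4 idx=0 pred=N actual=T -> ctr[0]=1
Ev 3: PC=4 idx=0 pred=N actual=T -> ctr[0]=2
Ev 4: PC=1 idx=1 pred=N actual=N -> ctr[1]=0
Ev 5: PC=1 idx=1 pred=N actual=T -> ctr[1]=1
Ev 6: PC=4 idx=0 pred=T actual=N -> ctr[0]=1
Ev 7: PC=1 idx=1 pred=N actual=N -> ctr[1]=0
Ev 8: PC=4 idx=0 pred=N actual=T -> ctr[0]=2
Ev 9: PC=1 idx=1 pred=N actual=T -> ctr[1]=1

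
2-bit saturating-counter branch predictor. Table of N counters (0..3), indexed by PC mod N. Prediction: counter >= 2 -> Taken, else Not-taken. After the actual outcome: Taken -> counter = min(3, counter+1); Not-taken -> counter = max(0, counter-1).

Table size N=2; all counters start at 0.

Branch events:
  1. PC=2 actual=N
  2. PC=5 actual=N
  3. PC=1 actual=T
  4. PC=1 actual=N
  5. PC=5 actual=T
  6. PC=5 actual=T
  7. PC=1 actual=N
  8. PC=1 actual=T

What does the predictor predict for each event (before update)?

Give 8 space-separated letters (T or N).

Answer: N N N N N N T N

Derivation:
Ev 1: PC=2 idx=0 pred=N actual=N -> ctr[0]=0
Ev 2: PC=5 idx=1 pred=N actual=N -> ctr[1]=0
Ev 3: PC=1 idx=1 pred=N actual=T -> ctr[1]=1
Ev 4: PC=1 idx=1 pred=N actual=N -> ctr[1]=0
Ev 5: PC=5 idx=1 pred=N actual=T -> ctr[1]=1
Ev 6: PC=5 idx=1 pred=N actual=T -> ctr[1]=2
Ev 7: PC=1 idx=1 pred=T actual=N -> ctr[1]=1
Ev 8: PC=1 idx=1 pred=N actual=T -> ctr[1]=2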